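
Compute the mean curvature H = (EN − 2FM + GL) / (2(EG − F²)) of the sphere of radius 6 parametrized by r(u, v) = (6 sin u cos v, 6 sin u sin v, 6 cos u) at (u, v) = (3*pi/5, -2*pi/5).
H = -1/6

With E = 36, F = 0, G = 36*sin(u)^2, L = -6*sin(u)/Abs(sin(u)), M = 0, N = -6*sin(u)^3/Abs(sin(u)), assemble
  H = (EN − 2FM + GL) / (2(EG − F²)) = -sin(u)/(6*Abs(sin(u))).
At (u, v) = (3*pi/5, -2*pi/5): H = -1/6.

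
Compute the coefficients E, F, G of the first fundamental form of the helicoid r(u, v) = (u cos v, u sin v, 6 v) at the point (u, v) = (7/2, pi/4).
E = 1;  F = 0;  G = 193/4

Partials: r_u = (cos(v), sin(v), 0), r_v = (-u*sin(v), u*cos(v), 6). As functions of (u, v):
  E = r_u · r_u = 1,
  F = r_u · r_v = 0,
  G = r_v · r_v = u^2 + 36.
Evaluating at (u, v) = (7/2, pi/4): E = 1, F = 0, G = 193/4.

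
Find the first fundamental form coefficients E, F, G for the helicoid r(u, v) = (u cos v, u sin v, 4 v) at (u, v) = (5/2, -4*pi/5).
E = 1;  F = 0;  G = 89/4

Partials: r_u = (cos(v), sin(v), 0), r_v = (-u*sin(v), u*cos(v), 4). As functions of (u, v):
  E = r_u · r_u = 1,
  F = r_u · r_v = 0,
  G = r_v · r_v = u^2 + 16.
Evaluating at (u, v) = (5/2, -4*pi/5): E = 1, F = 0, G = 89/4.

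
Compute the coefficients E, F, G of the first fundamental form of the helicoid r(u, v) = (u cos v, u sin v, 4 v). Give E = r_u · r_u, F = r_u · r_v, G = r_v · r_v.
E = 1;  F = 0;  G = u^2 + 16

Compute partials: r_u = (cos(v), sin(v), 0), r_v = (-u*sin(v), u*cos(v), 4). Then
  E = r_u · r_u = 1,
  F = r_u · r_v = 0,
  G = r_v · r_v = u^2 + 16.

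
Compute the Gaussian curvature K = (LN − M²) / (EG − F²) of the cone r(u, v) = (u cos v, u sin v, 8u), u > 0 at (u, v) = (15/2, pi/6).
K = 0

Coefficients of the first fundamental form: E = 65, F = 0, G = u^2.
Coefficients of the second fundamental form: L = 0, M = 0, N = 8*sqrt(65)*u^2/(65*Abs(u)).
Assemble K = (LN − M²)/(EG − F²) = 0. At (u, v) = (15/2, pi/6): K = 0.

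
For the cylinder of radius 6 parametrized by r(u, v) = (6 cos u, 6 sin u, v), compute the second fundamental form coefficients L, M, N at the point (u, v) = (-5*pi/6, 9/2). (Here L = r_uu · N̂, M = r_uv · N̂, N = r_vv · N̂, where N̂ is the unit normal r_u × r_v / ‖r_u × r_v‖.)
L = -6;  M = 0;  N = 0

Compute the unit normal N̂(u, v) = (cos(u), sin(u), 0), and the second partials r_uu, r_uv, r_vv. Take dot products:
  L(u, v) = r_uu · N̂ = -6,
  M(u, v) = r_uv · N̂ = 0,
  N(u, v) = r_vv · N̂ = 0.
Evaluating at (u, v) = (-5*pi/6, 9/2):
  L = -6, M = 0, N = 0.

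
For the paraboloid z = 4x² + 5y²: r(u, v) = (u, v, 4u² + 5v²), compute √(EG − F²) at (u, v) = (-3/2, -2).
√(EG − F²)|_{(-3/2, -2)} = sqrt(545)

E = 64*u^2 + 1, F = 80*u*v, G = 100*v^2 + 1; EG − F² = 64*u^2 + 100*v^2 + 1; √(EG − F²) = sqrt(64*u^2 + 100*v^2 + 1). At the given point: sqrt(545).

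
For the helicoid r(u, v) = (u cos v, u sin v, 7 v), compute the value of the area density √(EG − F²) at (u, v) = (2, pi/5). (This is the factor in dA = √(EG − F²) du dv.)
√(EG − F²)|_{(2, pi/5)} = sqrt(53)

E = 1, F = 0, G = u^2 + 49, so EG − F² = u^2 + 49. Taking the positive square root: √(EG − F²) = sqrt(u^2 + 49). At (u, v) = (2, pi/5): sqrt(53).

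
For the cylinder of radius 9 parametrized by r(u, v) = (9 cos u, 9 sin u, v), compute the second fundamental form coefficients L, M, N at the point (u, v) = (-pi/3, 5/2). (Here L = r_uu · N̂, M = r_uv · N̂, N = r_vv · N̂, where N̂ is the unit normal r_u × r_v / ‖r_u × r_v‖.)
L = -9;  M = 0;  N = 0

Compute the unit normal N̂(u, v) = (cos(u), sin(u), 0), and the second partials r_uu, r_uv, r_vv. Take dot products:
  L(u, v) = r_uu · N̂ = -9,
  M(u, v) = r_uv · N̂ = 0,
  N(u, v) = r_vv · N̂ = 0.
Evaluating at (u, v) = (-pi/3, 5/2):
  L = -9, M = 0, N = 0.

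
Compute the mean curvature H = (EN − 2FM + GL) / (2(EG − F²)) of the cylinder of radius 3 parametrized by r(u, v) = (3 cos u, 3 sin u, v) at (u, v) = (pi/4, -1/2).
H = -1/6

With E = 9, F = 0, G = 1, L = -3, M = 0, N = 0, assemble
  H = (EN − 2FM + GL) / (2(EG − F²)) = -1/6.
At (u, v) = (pi/4, -1/2): H = -1/6.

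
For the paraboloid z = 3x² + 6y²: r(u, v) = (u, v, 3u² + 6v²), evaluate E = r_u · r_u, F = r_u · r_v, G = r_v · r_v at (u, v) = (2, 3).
E = 145;  F = 432;  G = 1297

Partials: r_u = (1, 0, 6*u), r_v = (0, 1, 12*v). As functions of (u, v):
  E = r_u · r_u = 36*u^2 + 1,
  F = r_u · r_v = 72*u*v,
  G = r_v · r_v = 144*v^2 + 1.
Evaluating at (u, v) = (2, 3): E = 145, F = 432, G = 1297.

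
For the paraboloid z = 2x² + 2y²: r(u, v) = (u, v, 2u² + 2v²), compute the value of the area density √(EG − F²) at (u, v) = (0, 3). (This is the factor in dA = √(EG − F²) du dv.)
√(EG − F²)|_{(0, 3)} = sqrt(145)

E = 16*u^2 + 1, F = 16*u*v, G = 16*v^2 + 1, so EG − F² = 16*u^2 + 16*v^2 + 1. Taking the positive square root: √(EG − F²) = sqrt(16*u^2 + 16*v^2 + 1). At (u, v) = (0, 3): sqrt(145).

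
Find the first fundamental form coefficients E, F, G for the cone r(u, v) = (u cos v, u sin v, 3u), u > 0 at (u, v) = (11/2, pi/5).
E = 10;  F = 0;  G = 121/4

Partials: r_u = (cos(v), sin(v), 3), r_v = (-u*sin(v), u*cos(v), 0). As functions of (u, v):
  E = r_u · r_u = 10,
  F = r_u · r_v = 0,
  G = r_v · r_v = u^2.
Evaluating at (u, v) = (11/2, pi/5): E = 10, F = 0, G = 121/4.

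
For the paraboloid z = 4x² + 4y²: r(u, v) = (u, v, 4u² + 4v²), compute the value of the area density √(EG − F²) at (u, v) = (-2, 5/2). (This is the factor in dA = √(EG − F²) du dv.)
√(EG − F²)|_{(-2, 5/2)} = 3*sqrt(73)

E = 64*u^2 + 1, F = 64*u*v, G = 64*v^2 + 1, so EG − F² = 64*u^2 + 64*v^2 + 1. Taking the positive square root: √(EG − F²) = sqrt(64*u^2 + 64*v^2 + 1). At (u, v) = (-2, 5/2): 3*sqrt(73).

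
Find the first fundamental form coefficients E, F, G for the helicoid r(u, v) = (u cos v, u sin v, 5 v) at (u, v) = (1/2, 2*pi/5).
E = 1;  F = 0;  G = 101/4

Partials: r_u = (cos(v), sin(v), 0), r_v = (-u*sin(v), u*cos(v), 5). As functions of (u, v):
  E = r_u · r_u = 1,
  F = r_u · r_v = 0,
  G = r_v · r_v = u^2 + 25.
Evaluating at (u, v) = (1/2, 2*pi/5): E = 1, F = 0, G = 101/4.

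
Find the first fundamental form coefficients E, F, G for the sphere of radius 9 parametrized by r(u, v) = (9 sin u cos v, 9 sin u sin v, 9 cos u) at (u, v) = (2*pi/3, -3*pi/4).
E = 81;  F = 0;  G = 243/4

Partials: r_u = (9*cos(u)*cos(v), 9*sin(v)*cos(u), -9*sin(u)), r_v = (-9*sin(u)*sin(v), 9*sin(u)*cos(v), 0). As functions of (u, v):
  E = r_u · r_u = 81,
  F = r_u · r_v = 0,
  G = r_v · r_v = 81*sin(u)^2.
Evaluating at (u, v) = (2*pi/3, -3*pi/4): E = 81, F = 0, G = 243/4.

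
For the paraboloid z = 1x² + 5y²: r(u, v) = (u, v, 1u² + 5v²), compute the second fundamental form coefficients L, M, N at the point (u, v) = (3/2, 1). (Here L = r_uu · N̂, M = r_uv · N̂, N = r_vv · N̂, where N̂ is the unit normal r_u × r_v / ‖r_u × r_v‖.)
L = sqrt(110)/55;  M = 0;  N = sqrt(110)/11

Compute the unit normal N̂(u, v) = (-2*u/sqrt(4*u^2 + 100*v^2 + 1), -10*v/sqrt(4*u^2 + 100*v^2 + 1), 1/sqrt(4*u^2 + 100*v^2 + 1)), and the second partials r_uu, r_uv, r_vv. Take dot products:
  L(u, v) = r_uu · N̂ = 2/sqrt(4*u^2 + 100*v^2 + 1),
  M(u, v) = r_uv · N̂ = 0,
  N(u, v) = r_vv · N̂ = 10/sqrt(4*u^2 + 100*v^2 + 1).
Evaluating at (u, v) = (3/2, 1):
  L = sqrt(110)/55, M = 0, N = sqrt(110)/11.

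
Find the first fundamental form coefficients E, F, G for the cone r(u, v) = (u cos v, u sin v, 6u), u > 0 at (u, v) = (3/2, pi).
E = 37;  F = 0;  G = 9/4

Partials: r_u = (cos(v), sin(v), 6), r_v = (-u*sin(v), u*cos(v), 0). As functions of (u, v):
  E = r_u · r_u = 37,
  F = r_u · r_v = 0,
  G = r_v · r_v = u^2.
Evaluating at (u, v) = (3/2, pi): E = 37, F = 0, G = 9/4.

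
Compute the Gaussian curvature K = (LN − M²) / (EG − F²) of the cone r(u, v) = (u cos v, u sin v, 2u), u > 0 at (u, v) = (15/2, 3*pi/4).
K = 0

Coefficients of the first fundamental form: E = 5, F = 0, G = u^2.
Coefficients of the second fundamental form: L = 0, M = 0, N = 2*sqrt(5)*u^2/(5*Abs(u)).
Assemble K = (LN − M²)/(EG − F²) = 0. At (u, v) = (15/2, 3*pi/4): K = 0.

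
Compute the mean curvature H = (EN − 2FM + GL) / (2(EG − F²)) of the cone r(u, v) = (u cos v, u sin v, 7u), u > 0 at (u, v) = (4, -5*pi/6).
H = 7*sqrt(2)/80

With E = 50, F = 0, G = u^2, L = 0, M = 0, N = 7*sqrt(2)*u^2/(10*Abs(u)), assemble
  H = (EN − 2FM + GL) / (2(EG − F²)) = 7*sqrt(2)/(20*Abs(u)).
At (u, v) = (4, -5*pi/6): H = 7*sqrt(2)/80.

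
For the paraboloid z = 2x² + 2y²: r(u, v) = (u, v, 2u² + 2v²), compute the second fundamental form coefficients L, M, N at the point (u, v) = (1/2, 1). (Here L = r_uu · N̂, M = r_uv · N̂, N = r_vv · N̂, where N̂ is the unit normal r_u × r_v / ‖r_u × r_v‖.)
L = 4*sqrt(21)/21;  M = 0;  N = 4*sqrt(21)/21

Compute the unit normal N̂(u, v) = (-4*u/sqrt(16*u^2 + 16*v^2 + 1), -4*v/sqrt(16*u^2 + 16*v^2 + 1), 1/sqrt(16*u^2 + 16*v^2 + 1)), and the second partials r_uu, r_uv, r_vv. Take dot products:
  L(u, v) = r_uu · N̂ = 4/sqrt(16*u^2 + 16*v^2 + 1),
  M(u, v) = r_uv · N̂ = 0,
  N(u, v) = r_vv · N̂ = 4/sqrt(16*u^2 + 16*v^2 + 1).
Evaluating at (u, v) = (1/2, 1):
  L = 4*sqrt(21)/21, M = 0, N = 4*sqrt(21)/21.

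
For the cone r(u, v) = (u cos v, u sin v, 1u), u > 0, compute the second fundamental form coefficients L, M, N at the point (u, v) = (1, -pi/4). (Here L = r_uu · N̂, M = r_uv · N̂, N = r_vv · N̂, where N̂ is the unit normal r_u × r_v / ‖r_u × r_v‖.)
L = 0;  M = 0;  N = sqrt(2)/2

Compute the unit normal N̂(u, v) = (-sqrt(2)*u*cos(v)/(2*Abs(u)), -sqrt(2)*u*sin(v)/(2*Abs(u)), sqrt(2)*u/(2*Abs(u))), and the second partials r_uu, r_uv, r_vv. Take dot products:
  L(u, v) = r_uu · N̂ = 0,
  M(u, v) = r_uv · N̂ = 0,
  N(u, v) = r_vv · N̂ = sqrt(2)*u^2/(2*Abs(u)).
Evaluating at (u, v) = (1, -pi/4):
  L = 0, M = 0, N = sqrt(2)/2.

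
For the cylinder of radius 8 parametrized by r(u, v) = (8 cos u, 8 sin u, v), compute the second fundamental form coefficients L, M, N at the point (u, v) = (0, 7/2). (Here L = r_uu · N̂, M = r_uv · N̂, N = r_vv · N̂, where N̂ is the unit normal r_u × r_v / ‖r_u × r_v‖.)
L = -8;  M = 0;  N = 0

Compute the unit normal N̂(u, v) = (cos(u), sin(u), 0), and the second partials r_uu, r_uv, r_vv. Take dot products:
  L(u, v) = r_uu · N̂ = -8,
  M(u, v) = r_uv · N̂ = 0,
  N(u, v) = r_vv · N̂ = 0.
Evaluating at (u, v) = (0, 7/2):
  L = -8, M = 0, N = 0.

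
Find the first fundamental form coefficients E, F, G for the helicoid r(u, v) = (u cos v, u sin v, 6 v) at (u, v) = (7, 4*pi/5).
E = 1;  F = 0;  G = 85

Partials: r_u = (cos(v), sin(v), 0), r_v = (-u*sin(v), u*cos(v), 6). As functions of (u, v):
  E = r_u · r_u = 1,
  F = r_u · r_v = 0,
  G = r_v · r_v = u^2 + 36.
Evaluating at (u, v) = (7, 4*pi/5): E = 1, F = 0, G = 85.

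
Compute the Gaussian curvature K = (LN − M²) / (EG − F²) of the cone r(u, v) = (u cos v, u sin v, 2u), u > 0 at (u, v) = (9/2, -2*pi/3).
K = 0

Coefficients of the first fundamental form: E = 5, F = 0, G = u^2.
Coefficients of the second fundamental form: L = 0, M = 0, N = 2*sqrt(5)*u^2/(5*Abs(u)).
Assemble K = (LN − M²)/(EG − F²) = 0. At (u, v) = (9/2, -2*pi/3): K = 0.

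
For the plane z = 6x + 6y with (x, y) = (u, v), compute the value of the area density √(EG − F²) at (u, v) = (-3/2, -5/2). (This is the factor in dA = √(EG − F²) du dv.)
√(EG − F²)|_{(-3/2, -5/2)} = sqrt(73)

E = 37, F = 36, G = 37, so EG − F² = 73. Taking the positive square root: √(EG − F²) = sqrt(73). At (u, v) = (-3/2, -5/2): sqrt(73).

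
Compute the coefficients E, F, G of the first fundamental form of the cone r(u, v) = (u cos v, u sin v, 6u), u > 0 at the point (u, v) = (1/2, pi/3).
E = 37;  F = 0;  G = 1/4

Partials: r_u = (cos(v), sin(v), 6), r_v = (-u*sin(v), u*cos(v), 0). As functions of (u, v):
  E = r_u · r_u = 37,
  F = r_u · r_v = 0,
  G = r_v · r_v = u^2.
Evaluating at (u, v) = (1/2, pi/3): E = 37, F = 0, G = 1/4.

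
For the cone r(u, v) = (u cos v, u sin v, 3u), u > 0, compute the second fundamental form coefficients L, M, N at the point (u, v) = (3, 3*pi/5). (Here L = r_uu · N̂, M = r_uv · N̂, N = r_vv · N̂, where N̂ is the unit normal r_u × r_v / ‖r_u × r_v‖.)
L = 0;  M = 0;  N = 9*sqrt(10)/10

Compute the unit normal N̂(u, v) = (-3*sqrt(10)*u*cos(v)/(10*Abs(u)), -3*sqrt(10)*u*sin(v)/(10*Abs(u)), sqrt(10)*u/(10*Abs(u))), and the second partials r_uu, r_uv, r_vv. Take dot products:
  L(u, v) = r_uu · N̂ = 0,
  M(u, v) = r_uv · N̂ = 0,
  N(u, v) = r_vv · N̂ = 3*sqrt(10)*u^2/(10*Abs(u)).
Evaluating at (u, v) = (3, 3*pi/5):
  L = 0, M = 0, N = 9*sqrt(10)/10.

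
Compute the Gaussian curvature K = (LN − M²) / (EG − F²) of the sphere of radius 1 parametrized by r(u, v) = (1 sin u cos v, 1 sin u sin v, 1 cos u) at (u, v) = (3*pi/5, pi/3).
K = 1

Coefficients of the first fundamental form: E = 1, F = 0, G = sin(u)^2.
Coefficients of the second fundamental form: L = -sin(u)/Abs(sin(u)), M = 0, N = -sin(u)^3/Abs(sin(u)).
Assemble K = (LN − M²)/(EG − F²) = 1. At (u, v) = (3*pi/5, pi/3): K = 1.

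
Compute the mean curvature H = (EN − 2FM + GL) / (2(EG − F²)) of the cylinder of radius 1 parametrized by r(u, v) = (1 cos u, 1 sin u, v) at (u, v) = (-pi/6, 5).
H = -1/2

With E = 1, F = 0, G = 1, L = -1, M = 0, N = 0, assemble
  H = (EN − 2FM + GL) / (2(EG − F²)) = -1/2.
At (u, v) = (-pi/6, 5): H = -1/2.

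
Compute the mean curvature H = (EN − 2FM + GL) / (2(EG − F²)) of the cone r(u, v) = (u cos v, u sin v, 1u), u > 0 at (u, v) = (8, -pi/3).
H = sqrt(2)/32

With E = 2, F = 0, G = u^2, L = 0, M = 0, N = sqrt(2)*u^2/(2*Abs(u)), assemble
  H = (EN − 2FM + GL) / (2(EG − F²)) = sqrt(2)/(4*Abs(u)).
At (u, v) = (8, -pi/3): H = sqrt(2)/32.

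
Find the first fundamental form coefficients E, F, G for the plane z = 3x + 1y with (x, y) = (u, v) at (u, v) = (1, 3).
E = 10;  F = 3;  G = 2

Partials: r_u = (1, 0, 3), r_v = (0, 1, 1). As functions of (u, v):
  E = r_u · r_u = 10,
  F = r_u · r_v = 3,
  G = r_v · r_v = 2.
Evaluating at (u, v) = (1, 3): E = 10, F = 3, G = 2.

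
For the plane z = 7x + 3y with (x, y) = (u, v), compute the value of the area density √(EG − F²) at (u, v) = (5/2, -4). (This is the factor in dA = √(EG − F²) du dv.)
√(EG − F²)|_{(5/2, -4)} = sqrt(59)

E = 50, F = 21, G = 10, so EG − F² = 59. Taking the positive square root: √(EG − F²) = sqrt(59). At (u, v) = (5/2, -4): sqrt(59).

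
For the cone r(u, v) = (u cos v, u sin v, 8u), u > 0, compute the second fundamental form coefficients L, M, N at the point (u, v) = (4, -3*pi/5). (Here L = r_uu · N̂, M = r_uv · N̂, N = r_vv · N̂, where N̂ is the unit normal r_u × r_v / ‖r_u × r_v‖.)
L = 0;  M = 0;  N = 32*sqrt(65)/65

Compute the unit normal N̂(u, v) = (-8*sqrt(65)*u*cos(v)/(65*Abs(u)), -8*sqrt(65)*u*sin(v)/(65*Abs(u)), sqrt(65)*u/(65*Abs(u))), and the second partials r_uu, r_uv, r_vv. Take dot products:
  L(u, v) = r_uu · N̂ = 0,
  M(u, v) = r_uv · N̂ = 0,
  N(u, v) = r_vv · N̂ = 8*sqrt(65)*u^2/(65*Abs(u)).
Evaluating at (u, v) = (4, -3*pi/5):
  L = 0, M = 0, N = 32*sqrt(65)/65.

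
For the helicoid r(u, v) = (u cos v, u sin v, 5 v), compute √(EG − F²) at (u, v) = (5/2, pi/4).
√(EG − F²)|_{(5/2, pi/4)} = 5*sqrt(5)/2

E = 1, F = 0, G = u^2 + 25; EG − F² = u^2 + 25; √(EG − F²) = sqrt(u^2 + 25). At the given point: 5*sqrt(5)/2.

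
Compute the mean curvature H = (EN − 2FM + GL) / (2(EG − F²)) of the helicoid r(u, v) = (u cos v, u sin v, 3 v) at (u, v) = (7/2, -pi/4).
H = 0

With E = 1, F = 0, G = u^2 + 9, L = 0, M = -3/sqrt(u^2 + 9), N = 0, assemble
  H = (EN − 2FM + GL) / (2(EG − F²)) = 0.
At (u, v) = (7/2, -pi/4): H = 0.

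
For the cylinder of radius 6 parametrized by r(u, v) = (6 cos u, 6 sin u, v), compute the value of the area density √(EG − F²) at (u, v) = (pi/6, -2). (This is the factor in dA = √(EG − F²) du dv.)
√(EG − F²)|_{(pi/6, -2)} = 6

E = 36, F = 0, G = 1, so EG − F² = 36. Taking the positive square root: √(EG − F²) = 6. At (u, v) = (pi/6, -2): 6.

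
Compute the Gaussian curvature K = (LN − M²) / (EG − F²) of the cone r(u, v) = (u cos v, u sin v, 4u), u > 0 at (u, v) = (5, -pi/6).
K = 0

Coefficients of the first fundamental form: E = 17, F = 0, G = u^2.
Coefficients of the second fundamental form: L = 0, M = 0, N = 4*sqrt(17)*u^2/(17*Abs(u)).
Assemble K = (LN − M²)/(EG − F²) = 0. At (u, v) = (5, -pi/6): K = 0.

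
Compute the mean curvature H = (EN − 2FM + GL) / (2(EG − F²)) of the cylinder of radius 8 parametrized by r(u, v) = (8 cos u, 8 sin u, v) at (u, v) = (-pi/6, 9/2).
H = -1/16

With E = 64, F = 0, G = 1, L = -8, M = 0, N = 0, assemble
  H = (EN − 2FM + GL) / (2(EG − F²)) = -1/16.
At (u, v) = (-pi/6, 9/2): H = -1/16.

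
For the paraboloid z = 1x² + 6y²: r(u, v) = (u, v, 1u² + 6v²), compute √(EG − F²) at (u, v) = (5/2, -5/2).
√(EG − F²)|_{(5/2, -5/2)} = sqrt(926)

E = 4*u^2 + 1, F = 24*u*v, G = 144*v^2 + 1; EG − F² = 4*u^2 + 144*v^2 + 1; √(EG − F²) = sqrt(4*u^2 + 144*v^2 + 1). At the given point: sqrt(926).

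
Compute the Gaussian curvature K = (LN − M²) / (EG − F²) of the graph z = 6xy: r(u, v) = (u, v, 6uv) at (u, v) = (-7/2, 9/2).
K = -36/1371241

Coefficients of the first fundamental form: E = 36*v^2 + 1, F = 36*u*v, G = 36*u^2 + 1.
Coefficients of the second fundamental form: L = 0, M = 6/sqrt(36*u^2 + 36*v^2 + 1), N = 0.
Assemble K = (LN − M²)/(EG − F²) = -36/(1296*u^4 + 2592*u^2*v^2 + 72*u^2 + 1296*v^4 + 72*v^2 + 1). At (u, v) = (-7/2, 9/2): K = -36/1371241.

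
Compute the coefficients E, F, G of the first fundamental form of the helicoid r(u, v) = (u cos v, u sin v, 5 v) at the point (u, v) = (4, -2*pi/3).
E = 1;  F = 0;  G = 41

Partials: r_u = (cos(v), sin(v), 0), r_v = (-u*sin(v), u*cos(v), 5). As functions of (u, v):
  E = r_u · r_u = 1,
  F = r_u · r_v = 0,
  G = r_v · r_v = u^2 + 25.
Evaluating at (u, v) = (4, -2*pi/3): E = 1, F = 0, G = 41.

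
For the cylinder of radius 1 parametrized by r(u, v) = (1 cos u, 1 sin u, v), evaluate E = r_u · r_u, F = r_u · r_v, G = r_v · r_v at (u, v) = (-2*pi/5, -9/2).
E = 1;  F = 0;  G = 1

Partials: r_u = (-sin(u), cos(u), 0), r_v = (0, 0, 1). As functions of (u, v):
  E = r_u · r_u = 1,
  F = r_u · r_v = 0,
  G = r_v · r_v = 1.
Evaluating at (u, v) = (-2*pi/5, -9/2): E = 1, F = 0, G = 1.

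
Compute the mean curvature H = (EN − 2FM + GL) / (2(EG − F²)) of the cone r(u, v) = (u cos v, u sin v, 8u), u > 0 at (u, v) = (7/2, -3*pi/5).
H = 8*sqrt(65)/455

With E = 65, F = 0, G = u^2, L = 0, M = 0, N = 8*sqrt(65)*u^2/(65*Abs(u)), assemble
  H = (EN − 2FM + GL) / (2(EG − F²)) = 4*sqrt(65)/(65*Abs(u)).
At (u, v) = (7/2, -3*pi/5): H = 8*sqrt(65)/455.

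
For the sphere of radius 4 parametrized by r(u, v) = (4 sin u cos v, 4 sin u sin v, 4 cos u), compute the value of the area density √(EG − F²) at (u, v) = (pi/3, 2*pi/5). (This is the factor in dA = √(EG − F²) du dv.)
√(EG − F²)|_{(pi/3, 2*pi/5)} = 8*sqrt(3)

E = 16, F = 0, G = 16*sin(u)^2, so EG − F² = 256*sin(u)^2. Taking the positive square root: √(EG − F²) = 16*Abs(sin(u)). At (u, v) = (pi/3, 2*pi/5): 8*sqrt(3).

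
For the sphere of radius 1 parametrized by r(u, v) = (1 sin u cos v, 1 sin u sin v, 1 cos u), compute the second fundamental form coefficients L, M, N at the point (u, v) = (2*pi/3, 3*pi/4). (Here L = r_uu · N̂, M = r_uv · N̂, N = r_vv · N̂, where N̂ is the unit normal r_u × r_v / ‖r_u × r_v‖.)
L = -1;  M = 0;  N = -3/4

Compute the unit normal N̂(u, v) = (sin(u)^2*cos(v)/Abs(sin(u)), sin(u)^2*sin(v)/Abs(sin(u)), sin(2*u)/(2*Abs(sin(u)))), and the second partials r_uu, r_uv, r_vv. Take dot products:
  L(u, v) = r_uu · N̂ = -sin(u)/Abs(sin(u)),
  M(u, v) = r_uv · N̂ = 0,
  N(u, v) = r_vv · N̂ = -sin(u)^3/Abs(sin(u)).
Evaluating at (u, v) = (2*pi/3, 3*pi/4):
  L = -1, M = 0, N = -3/4.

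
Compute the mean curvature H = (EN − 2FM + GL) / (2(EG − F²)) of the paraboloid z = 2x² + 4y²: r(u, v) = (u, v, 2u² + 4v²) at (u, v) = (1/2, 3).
H = 1174*sqrt(581)/337561

With E = 16*u^2 + 1, F = 32*u*v, G = 64*v^2 + 1, L = 4/sqrt(16*u^2 + 64*v^2 + 1), M = 0, N = 8/sqrt(16*u^2 + 64*v^2 + 1), assemble
  H = (EN − 2FM + GL) / (2(EG − F²)) = 2*(32*u^2 + 64*v^2 + 3)/(16*u^2 + 64*v^2 + 1)^(3/2).
At (u, v) = (1/2, 3): H = 1174*sqrt(581)/337561.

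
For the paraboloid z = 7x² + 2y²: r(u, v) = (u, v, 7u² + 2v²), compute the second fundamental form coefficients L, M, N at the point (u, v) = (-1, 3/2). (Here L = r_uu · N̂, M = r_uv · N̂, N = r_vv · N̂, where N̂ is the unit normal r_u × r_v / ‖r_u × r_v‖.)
L = 14*sqrt(233)/233;  M = 0;  N = 4*sqrt(233)/233

Compute the unit normal N̂(u, v) = (-14*u/sqrt(196*u^2 + 16*v^2 + 1), -4*v/sqrt(196*u^2 + 16*v^2 + 1), 1/sqrt(196*u^2 + 16*v^2 + 1)), and the second partials r_uu, r_uv, r_vv. Take dot products:
  L(u, v) = r_uu · N̂ = 14/sqrt(196*u^2 + 16*v^2 + 1),
  M(u, v) = r_uv · N̂ = 0,
  N(u, v) = r_vv · N̂ = 4/sqrt(196*u^2 + 16*v^2 + 1).
Evaluating at (u, v) = (-1, 3/2):
  L = 14*sqrt(233)/233, M = 0, N = 4*sqrt(233)/233.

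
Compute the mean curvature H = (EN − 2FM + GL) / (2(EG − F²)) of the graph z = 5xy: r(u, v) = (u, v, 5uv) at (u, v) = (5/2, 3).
H = -7500*sqrt(1529)/2337841

With E = 25*v^2 + 1, F = 25*u*v, G = 25*u^2 + 1, L = 0, M = 5/sqrt(25*u^2 + 25*v^2 + 1), N = 0, assemble
  H = (EN − 2FM + GL) / (2(EG − F²)) = -125*u*v/(25*u^2 + 25*v^2 + 1)^(3/2).
At (u, v) = (5/2, 3): H = -7500*sqrt(1529)/2337841.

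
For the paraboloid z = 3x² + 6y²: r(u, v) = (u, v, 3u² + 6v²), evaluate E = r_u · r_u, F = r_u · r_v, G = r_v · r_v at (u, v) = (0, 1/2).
E = 1;  F = 0;  G = 37

Partials: r_u = (1, 0, 6*u), r_v = (0, 1, 12*v). As functions of (u, v):
  E = r_u · r_u = 36*u^2 + 1,
  F = r_u · r_v = 72*u*v,
  G = r_v · r_v = 144*v^2 + 1.
Evaluating at (u, v) = (0, 1/2): E = 1, F = 0, G = 37.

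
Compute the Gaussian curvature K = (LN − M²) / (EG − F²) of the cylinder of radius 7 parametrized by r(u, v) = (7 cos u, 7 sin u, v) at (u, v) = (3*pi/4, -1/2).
K = 0

Coefficients of the first fundamental form: E = 49, F = 0, G = 1.
Coefficients of the second fundamental form: L = -7, M = 0, N = 0.
Assemble K = (LN − M²)/(EG − F²) = 0. At (u, v) = (3*pi/4, -1/2): K = 0.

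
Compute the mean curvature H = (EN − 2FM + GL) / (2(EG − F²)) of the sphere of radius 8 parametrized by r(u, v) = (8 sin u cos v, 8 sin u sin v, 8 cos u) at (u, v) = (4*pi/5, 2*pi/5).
H = -1/8

With E = 64, F = 0, G = 64*sin(u)^2, L = -8*sin(u)/Abs(sin(u)), M = 0, N = -8*sin(u)^3/Abs(sin(u)), assemble
  H = (EN − 2FM + GL) / (2(EG − F²)) = -sin(u)/(8*Abs(sin(u))).
At (u, v) = (4*pi/5, 2*pi/5): H = -1/8.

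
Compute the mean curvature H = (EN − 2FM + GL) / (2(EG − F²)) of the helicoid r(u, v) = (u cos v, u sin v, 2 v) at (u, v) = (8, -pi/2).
H = 0

With E = 1, F = 0, G = u^2 + 4, L = 0, M = -2/sqrt(u^2 + 4), N = 0, assemble
  H = (EN − 2FM + GL) / (2(EG − F²)) = 0.
At (u, v) = (8, -pi/2): H = 0.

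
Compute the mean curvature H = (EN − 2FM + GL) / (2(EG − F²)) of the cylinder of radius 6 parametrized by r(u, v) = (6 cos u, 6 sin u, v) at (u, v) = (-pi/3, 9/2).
H = -1/12

With E = 36, F = 0, G = 1, L = -6, M = 0, N = 0, assemble
  H = (EN − 2FM + GL) / (2(EG − F²)) = -1/12.
At (u, v) = (-pi/3, 9/2): H = -1/12.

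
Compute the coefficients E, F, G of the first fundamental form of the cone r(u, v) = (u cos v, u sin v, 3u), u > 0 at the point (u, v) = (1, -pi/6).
E = 10;  F = 0;  G = 1

Partials: r_u = (cos(v), sin(v), 3), r_v = (-u*sin(v), u*cos(v), 0). As functions of (u, v):
  E = r_u · r_u = 10,
  F = r_u · r_v = 0,
  G = r_v · r_v = u^2.
Evaluating at (u, v) = (1, -pi/6): E = 10, F = 0, G = 1.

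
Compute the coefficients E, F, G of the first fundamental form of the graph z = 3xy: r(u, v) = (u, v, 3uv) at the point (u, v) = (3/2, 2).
E = 37;  F = 27;  G = 85/4

Partials: r_u = (1, 0, 3*v), r_v = (0, 1, 3*u). As functions of (u, v):
  E = r_u · r_u = 9*v^2 + 1,
  F = r_u · r_v = 9*u*v,
  G = r_v · r_v = 9*u^2 + 1.
Evaluating at (u, v) = (3/2, 2): E = 37, F = 27, G = 85/4.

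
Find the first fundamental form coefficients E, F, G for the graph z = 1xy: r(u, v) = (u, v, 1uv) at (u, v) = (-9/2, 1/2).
E = 5/4;  F = -9/4;  G = 85/4

Partials: r_u = (1, 0, v), r_v = (0, 1, u). As functions of (u, v):
  E = r_u · r_u = v^2 + 1,
  F = r_u · r_v = u*v,
  G = r_v · r_v = u^2 + 1.
Evaluating at (u, v) = (-9/2, 1/2): E = 5/4, F = -9/4, G = 85/4.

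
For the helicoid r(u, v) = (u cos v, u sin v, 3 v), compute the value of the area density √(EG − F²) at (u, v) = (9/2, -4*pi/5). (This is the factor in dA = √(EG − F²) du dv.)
√(EG − F²)|_{(9/2, -4*pi/5)} = 3*sqrt(13)/2

E = 1, F = 0, G = u^2 + 9, so EG − F² = u^2 + 9. Taking the positive square root: √(EG − F²) = sqrt(u^2 + 9). At (u, v) = (9/2, -4*pi/5): 3*sqrt(13)/2.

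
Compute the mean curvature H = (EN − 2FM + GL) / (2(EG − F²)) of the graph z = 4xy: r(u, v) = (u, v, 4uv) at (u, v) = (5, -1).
H = 320*sqrt(417)/173889

With E = 16*v^2 + 1, F = 16*u*v, G = 16*u^2 + 1, L = 0, M = 4/sqrt(16*u^2 + 16*v^2 + 1), N = 0, assemble
  H = (EN − 2FM + GL) / (2(EG − F²)) = -64*u*v/(16*u^2 + 16*v^2 + 1)^(3/2).
At (u, v) = (5, -1): H = 320*sqrt(417)/173889.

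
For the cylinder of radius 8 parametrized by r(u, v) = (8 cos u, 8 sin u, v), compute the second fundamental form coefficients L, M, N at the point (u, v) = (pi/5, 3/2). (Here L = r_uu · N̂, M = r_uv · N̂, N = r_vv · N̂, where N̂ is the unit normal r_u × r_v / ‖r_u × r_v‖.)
L = -8;  M = 0;  N = 0

Compute the unit normal N̂(u, v) = (cos(u), sin(u), 0), and the second partials r_uu, r_uv, r_vv. Take dot products:
  L(u, v) = r_uu · N̂ = -8,
  M(u, v) = r_uv · N̂ = 0,
  N(u, v) = r_vv · N̂ = 0.
Evaluating at (u, v) = (pi/5, 3/2):
  L = -8, M = 0, N = 0.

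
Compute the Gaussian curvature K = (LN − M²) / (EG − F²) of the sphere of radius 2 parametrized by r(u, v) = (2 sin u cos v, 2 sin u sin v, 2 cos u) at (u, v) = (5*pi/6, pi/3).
K = 1/4

Coefficients of the first fundamental form: E = 4, F = 0, G = 4*sin(u)^2.
Coefficients of the second fundamental form: L = -2*sin(u)/Abs(sin(u)), M = 0, N = -2*sin(u)^3/Abs(sin(u)).
Assemble K = (LN − M²)/(EG − F²) = 1/4. At (u, v) = (5*pi/6, pi/3): K = 1/4.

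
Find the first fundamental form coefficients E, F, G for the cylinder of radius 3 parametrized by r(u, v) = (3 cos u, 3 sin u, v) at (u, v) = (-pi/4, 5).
E = 9;  F = 0;  G = 1

Partials: r_u = (-3*sin(u), 3*cos(u), 0), r_v = (0, 0, 1). As functions of (u, v):
  E = r_u · r_u = 9,
  F = r_u · r_v = 0,
  G = r_v · r_v = 1.
Evaluating at (u, v) = (-pi/4, 5): E = 9, F = 0, G = 1.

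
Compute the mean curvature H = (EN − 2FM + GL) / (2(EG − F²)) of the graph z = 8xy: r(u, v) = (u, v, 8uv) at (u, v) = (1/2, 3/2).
H = -384*sqrt(161)/25921

With E = 64*v^2 + 1, F = 64*u*v, G = 64*u^2 + 1, L = 0, M = 8/sqrt(64*u^2 + 64*v^2 + 1), N = 0, assemble
  H = (EN − 2FM + GL) / (2(EG − F²)) = -512*u*v/(64*u^2 + 64*v^2 + 1)^(3/2).
At (u, v) = (1/2, 3/2): H = -384*sqrt(161)/25921.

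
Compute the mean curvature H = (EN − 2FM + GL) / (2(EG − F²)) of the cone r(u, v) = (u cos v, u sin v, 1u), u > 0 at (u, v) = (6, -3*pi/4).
H = sqrt(2)/24

With E = 2, F = 0, G = u^2, L = 0, M = 0, N = sqrt(2)*u^2/(2*Abs(u)), assemble
  H = (EN − 2FM + GL) / (2(EG − F²)) = sqrt(2)/(4*Abs(u)).
At (u, v) = (6, -3*pi/4): H = sqrt(2)/24.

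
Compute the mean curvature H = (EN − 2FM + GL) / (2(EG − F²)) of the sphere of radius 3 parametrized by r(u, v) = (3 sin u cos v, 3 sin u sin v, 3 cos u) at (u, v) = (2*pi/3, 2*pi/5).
H = -1/3

With E = 9, F = 0, G = 9*sin(u)^2, L = -3*sin(u)/Abs(sin(u)), M = 0, N = -3*sin(u)^3/Abs(sin(u)), assemble
  H = (EN − 2FM + GL) / (2(EG − F²)) = -sin(u)/(3*Abs(sin(u))).
At (u, v) = (2*pi/3, 2*pi/5): H = -1/3.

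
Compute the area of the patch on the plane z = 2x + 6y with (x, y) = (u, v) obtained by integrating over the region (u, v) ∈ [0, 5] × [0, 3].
Area = 15*sqrt(41)

Area = ∫∫ √(EG − F²) du dv with √(EG − F²) = sqrt(41). Integrating over [0, 5] × [0, 3] gives 15*sqrt(41).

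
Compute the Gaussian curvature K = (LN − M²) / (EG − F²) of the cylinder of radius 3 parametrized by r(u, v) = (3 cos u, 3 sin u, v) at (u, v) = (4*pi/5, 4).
K = 0

Coefficients of the first fundamental form: E = 9, F = 0, G = 1.
Coefficients of the second fundamental form: L = -3, M = 0, N = 0.
Assemble K = (LN − M²)/(EG − F²) = 0. At (u, v) = (4*pi/5, 4): K = 0.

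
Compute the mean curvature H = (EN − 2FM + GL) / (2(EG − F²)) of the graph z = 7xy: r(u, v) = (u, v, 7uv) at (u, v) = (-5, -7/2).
H = -9604*sqrt(7305)/10672605

With E = 49*v^2 + 1, F = 49*u*v, G = 49*u^2 + 1, L = 0, M = 7/sqrt(49*u^2 + 49*v^2 + 1), N = 0, assemble
  H = (EN − 2FM + GL) / (2(EG − F²)) = -343*u*v/(49*u^2 + 49*v^2 + 1)^(3/2).
At (u, v) = (-5, -7/2): H = -9604*sqrt(7305)/10672605.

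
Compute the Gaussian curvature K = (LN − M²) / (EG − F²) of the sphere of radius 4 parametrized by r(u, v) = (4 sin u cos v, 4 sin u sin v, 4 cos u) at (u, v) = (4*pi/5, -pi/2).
K = 1/16

Coefficients of the first fundamental form: E = 16, F = 0, G = 16*sin(u)^2.
Coefficients of the second fundamental form: L = -4*sin(u)/Abs(sin(u)), M = 0, N = -4*sin(u)^3/Abs(sin(u)).
Assemble K = (LN − M²)/(EG − F²) = 1/16. At (u, v) = (4*pi/5, -pi/2): K = 1/16.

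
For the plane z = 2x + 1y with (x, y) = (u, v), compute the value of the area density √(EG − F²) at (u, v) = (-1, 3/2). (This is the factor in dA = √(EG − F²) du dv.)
√(EG − F²)|_{(-1, 3/2)} = sqrt(6)

E = 5, F = 2, G = 2, so EG − F² = 6. Taking the positive square root: √(EG − F²) = sqrt(6). At (u, v) = (-1, 3/2): sqrt(6).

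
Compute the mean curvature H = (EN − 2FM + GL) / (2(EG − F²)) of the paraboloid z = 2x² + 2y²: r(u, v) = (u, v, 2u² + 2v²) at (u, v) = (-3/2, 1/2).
H = 84*sqrt(41)/1681

With E = 16*u^2 + 1, F = 16*u*v, G = 16*v^2 + 1, L = 4/sqrt(16*u^2 + 16*v^2 + 1), M = 0, N = 4/sqrt(16*u^2 + 16*v^2 + 1), assemble
  H = (EN − 2FM + GL) / (2(EG − F²)) = 4*(8*u^2 + 8*v^2 + 1)/(16*u^2 + 16*v^2 + 1)^(3/2).
At (u, v) = (-3/2, 1/2): H = 84*sqrt(41)/1681.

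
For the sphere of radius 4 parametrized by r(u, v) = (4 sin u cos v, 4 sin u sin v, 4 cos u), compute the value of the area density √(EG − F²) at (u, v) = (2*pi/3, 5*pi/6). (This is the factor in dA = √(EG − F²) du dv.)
√(EG − F²)|_{(2*pi/3, 5*pi/6)} = 8*sqrt(3)

E = 16, F = 0, G = 16*sin(u)^2, so EG − F² = 256*sin(u)^2. Taking the positive square root: √(EG − F²) = 16*Abs(sin(u)). At (u, v) = (2*pi/3, 5*pi/6): 8*sqrt(3).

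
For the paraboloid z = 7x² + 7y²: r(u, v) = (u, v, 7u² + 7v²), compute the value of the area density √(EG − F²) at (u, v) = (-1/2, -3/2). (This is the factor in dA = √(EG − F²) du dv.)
√(EG − F²)|_{(-1/2, -3/2)} = sqrt(491)

E = 196*u^2 + 1, F = 196*u*v, G = 196*v^2 + 1, so EG − F² = 196*u^2 + 196*v^2 + 1. Taking the positive square root: √(EG − F²) = sqrt(196*u^2 + 196*v^2 + 1). At (u, v) = (-1/2, -3/2): sqrt(491).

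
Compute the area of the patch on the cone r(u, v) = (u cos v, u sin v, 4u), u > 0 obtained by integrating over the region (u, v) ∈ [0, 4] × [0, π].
Area = 8*sqrt(17)*pi

Area = ∫∫ √(EG − F²) du dv with √(EG − F²) = sqrt(17)*Abs(u). Integrating over [0, 4] × [0, π] gives 8*sqrt(17)*pi.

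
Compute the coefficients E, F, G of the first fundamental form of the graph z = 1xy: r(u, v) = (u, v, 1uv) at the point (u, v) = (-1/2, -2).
E = 5;  F = 1;  G = 5/4

Partials: r_u = (1, 0, v), r_v = (0, 1, u). As functions of (u, v):
  E = r_u · r_u = v^2 + 1,
  F = r_u · r_v = u*v,
  G = r_v · r_v = u^2 + 1.
Evaluating at (u, v) = (-1/2, -2): E = 5, F = 1, G = 5/4.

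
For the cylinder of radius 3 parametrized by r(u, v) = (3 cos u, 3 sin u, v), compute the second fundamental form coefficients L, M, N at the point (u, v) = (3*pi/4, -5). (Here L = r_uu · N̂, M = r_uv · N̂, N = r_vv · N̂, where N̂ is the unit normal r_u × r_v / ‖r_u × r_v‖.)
L = -3;  M = 0;  N = 0

Compute the unit normal N̂(u, v) = (cos(u), sin(u), 0), and the second partials r_uu, r_uv, r_vv. Take dot products:
  L(u, v) = r_uu · N̂ = -3,
  M(u, v) = r_uv · N̂ = 0,
  N(u, v) = r_vv · N̂ = 0.
Evaluating at (u, v) = (3*pi/4, -5):
  L = -3, M = 0, N = 0.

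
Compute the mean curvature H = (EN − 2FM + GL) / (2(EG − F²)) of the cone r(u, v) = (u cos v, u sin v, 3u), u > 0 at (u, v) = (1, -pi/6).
H = 3*sqrt(10)/20

With E = 10, F = 0, G = u^2, L = 0, M = 0, N = 3*sqrt(10)*u^2/(10*Abs(u)), assemble
  H = (EN − 2FM + GL) / (2(EG − F²)) = 3*sqrt(10)/(20*Abs(u)).
At (u, v) = (1, -pi/6): H = 3*sqrt(10)/20.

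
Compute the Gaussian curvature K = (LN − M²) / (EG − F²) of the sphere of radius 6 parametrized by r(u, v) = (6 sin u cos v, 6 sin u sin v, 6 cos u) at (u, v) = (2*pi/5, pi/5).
K = 1/36

Coefficients of the first fundamental form: E = 36, F = 0, G = 36*sin(u)^2.
Coefficients of the second fundamental form: L = -6*sin(u)/Abs(sin(u)), M = 0, N = -6*sin(u)^3/Abs(sin(u)).
Assemble K = (LN − M²)/(EG − F²) = 1/36. At (u, v) = (2*pi/5, pi/5): K = 1/36.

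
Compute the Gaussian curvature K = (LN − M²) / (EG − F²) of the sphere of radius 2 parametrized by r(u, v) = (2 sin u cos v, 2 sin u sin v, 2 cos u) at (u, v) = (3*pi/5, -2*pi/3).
K = 1/4

Coefficients of the first fundamental form: E = 4, F = 0, G = 4*sin(u)^2.
Coefficients of the second fundamental form: L = -2*sin(u)/Abs(sin(u)), M = 0, N = -2*sin(u)^3/Abs(sin(u)).
Assemble K = (LN − M²)/(EG − F²) = 1/4. At (u, v) = (3*pi/5, -2*pi/3): K = 1/4.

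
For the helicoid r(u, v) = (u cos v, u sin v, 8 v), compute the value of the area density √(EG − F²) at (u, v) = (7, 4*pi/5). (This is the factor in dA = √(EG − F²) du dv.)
√(EG − F²)|_{(7, 4*pi/5)} = sqrt(113)

E = 1, F = 0, G = u^2 + 64, so EG − F² = u^2 + 64. Taking the positive square root: √(EG − F²) = sqrt(u^2 + 64). At (u, v) = (7, 4*pi/5): sqrt(113).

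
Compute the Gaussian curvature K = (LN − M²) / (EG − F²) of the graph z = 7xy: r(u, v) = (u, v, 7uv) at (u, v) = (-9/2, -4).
K = -784/50537881

Coefficients of the first fundamental form: E = 49*v^2 + 1, F = 49*u*v, G = 49*u^2 + 1.
Coefficients of the second fundamental form: L = 0, M = 7/sqrt(49*u^2 + 49*v^2 + 1), N = 0.
Assemble K = (LN − M²)/(EG − F²) = -49/(2401*u^4 + 4802*u^2*v^2 + 98*u^2 + 2401*v^4 + 98*v^2 + 1). At (u, v) = (-9/2, -4): K = -784/50537881.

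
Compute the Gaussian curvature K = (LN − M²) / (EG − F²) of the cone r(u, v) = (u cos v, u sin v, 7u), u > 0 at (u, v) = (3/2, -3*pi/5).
K = 0

Coefficients of the first fundamental form: E = 50, F = 0, G = u^2.
Coefficients of the second fundamental form: L = 0, M = 0, N = 7*sqrt(2)*u^2/(10*Abs(u)).
Assemble K = (LN − M²)/(EG − F²) = 0. At (u, v) = (3/2, -3*pi/5): K = 0.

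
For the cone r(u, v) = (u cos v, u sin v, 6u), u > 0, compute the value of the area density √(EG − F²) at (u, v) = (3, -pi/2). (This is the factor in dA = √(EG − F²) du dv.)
√(EG − F²)|_{(3, -pi/2)} = 3*sqrt(37)

E = 37, F = 0, G = u^2, so EG − F² = 37*u^2. Taking the positive square root: √(EG − F²) = sqrt(37)*Abs(u). At (u, v) = (3, -pi/2): 3*sqrt(37).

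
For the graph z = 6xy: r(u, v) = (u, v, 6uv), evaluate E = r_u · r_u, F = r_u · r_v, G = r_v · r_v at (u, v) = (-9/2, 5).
E = 901;  F = -810;  G = 730

Partials: r_u = (1, 0, 6*v), r_v = (0, 1, 6*u). As functions of (u, v):
  E = r_u · r_u = 36*v^2 + 1,
  F = r_u · r_v = 36*u*v,
  G = r_v · r_v = 36*u^2 + 1.
Evaluating at (u, v) = (-9/2, 5): E = 901, F = -810, G = 730.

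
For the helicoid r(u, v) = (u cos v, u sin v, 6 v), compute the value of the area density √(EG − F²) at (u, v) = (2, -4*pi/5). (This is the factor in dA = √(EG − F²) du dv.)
√(EG − F²)|_{(2, -4*pi/5)} = 2*sqrt(10)

E = 1, F = 0, G = u^2 + 36, so EG − F² = u^2 + 36. Taking the positive square root: √(EG − F²) = sqrt(u^2 + 36). At (u, v) = (2, -4*pi/5): 2*sqrt(10).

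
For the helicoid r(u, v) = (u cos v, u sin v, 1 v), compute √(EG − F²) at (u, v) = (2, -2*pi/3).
√(EG − F²)|_{(2, -2*pi/3)} = sqrt(5)

E = 1, F = 0, G = u^2 + 1; EG − F² = u^2 + 1; √(EG − F²) = sqrt(u^2 + 1). At the given point: sqrt(5).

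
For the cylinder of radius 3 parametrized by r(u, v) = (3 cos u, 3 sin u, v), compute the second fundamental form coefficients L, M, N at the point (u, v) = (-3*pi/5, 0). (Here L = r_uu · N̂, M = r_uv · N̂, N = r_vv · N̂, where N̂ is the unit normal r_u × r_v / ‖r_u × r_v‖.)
L = -3;  M = 0;  N = 0

Compute the unit normal N̂(u, v) = (cos(u), sin(u), 0), and the second partials r_uu, r_uv, r_vv. Take dot products:
  L(u, v) = r_uu · N̂ = -3,
  M(u, v) = r_uv · N̂ = 0,
  N(u, v) = r_vv · N̂ = 0.
Evaluating at (u, v) = (-3*pi/5, 0):
  L = -3, M = 0, N = 0.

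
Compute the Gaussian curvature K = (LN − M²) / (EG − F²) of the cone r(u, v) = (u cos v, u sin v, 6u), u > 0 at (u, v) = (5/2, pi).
K = 0

Coefficients of the first fundamental form: E = 37, F = 0, G = u^2.
Coefficients of the second fundamental form: L = 0, M = 0, N = 6*sqrt(37)*u^2/(37*Abs(u)).
Assemble K = (LN − M²)/(EG − F²) = 0. At (u, v) = (5/2, pi): K = 0.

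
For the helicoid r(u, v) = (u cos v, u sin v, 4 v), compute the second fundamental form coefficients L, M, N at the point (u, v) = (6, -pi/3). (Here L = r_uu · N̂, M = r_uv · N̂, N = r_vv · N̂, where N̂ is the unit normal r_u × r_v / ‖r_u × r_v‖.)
L = 0;  M = -2*sqrt(13)/13;  N = 0

Compute the unit normal N̂(u, v) = (4*sin(v)/sqrt(u^2 + 16), -4*cos(v)/sqrt(u^2 + 16), u/sqrt(u^2 + 16)), and the second partials r_uu, r_uv, r_vv. Take dot products:
  L(u, v) = r_uu · N̂ = 0,
  M(u, v) = r_uv · N̂ = -4/sqrt(u^2 + 16),
  N(u, v) = r_vv · N̂ = 0.
Evaluating at (u, v) = (6, -pi/3):
  L = 0, M = -2*sqrt(13)/13, N = 0.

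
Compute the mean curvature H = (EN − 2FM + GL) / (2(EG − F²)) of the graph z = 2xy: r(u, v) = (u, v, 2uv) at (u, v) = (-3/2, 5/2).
H = 6*sqrt(35)/245

With E = 4*v^2 + 1, F = 4*u*v, G = 4*u^2 + 1, L = 0, M = 2/sqrt(4*u^2 + 4*v^2 + 1), N = 0, assemble
  H = (EN − 2FM + GL) / (2(EG − F²)) = -8*u*v/(4*u^2 + 4*v^2 + 1)^(3/2).
At (u, v) = (-3/2, 5/2): H = 6*sqrt(35)/245.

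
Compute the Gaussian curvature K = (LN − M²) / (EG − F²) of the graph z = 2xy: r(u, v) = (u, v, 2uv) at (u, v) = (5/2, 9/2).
K = -4/11449

Coefficients of the first fundamental form: E = 4*v^2 + 1, F = 4*u*v, G = 4*u^2 + 1.
Coefficients of the second fundamental form: L = 0, M = 2/sqrt(4*u^2 + 4*v^2 + 1), N = 0.
Assemble K = (LN − M²)/(EG − F²) = -4/(16*u^4 + 32*u^2*v^2 + 8*u^2 + 16*v^4 + 8*v^2 + 1). At (u, v) = (5/2, 9/2): K = -4/11449.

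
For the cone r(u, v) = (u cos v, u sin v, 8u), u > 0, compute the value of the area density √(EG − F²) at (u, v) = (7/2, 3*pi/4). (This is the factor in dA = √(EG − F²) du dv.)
√(EG − F²)|_{(7/2, 3*pi/4)} = 7*sqrt(65)/2

E = 65, F = 0, G = u^2, so EG − F² = 65*u^2. Taking the positive square root: √(EG − F²) = sqrt(65)*Abs(u). At (u, v) = (7/2, 3*pi/4): 7*sqrt(65)/2.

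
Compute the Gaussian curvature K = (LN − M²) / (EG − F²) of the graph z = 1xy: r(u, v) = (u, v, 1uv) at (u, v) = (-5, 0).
K = -1/676

Coefficients of the first fundamental form: E = v^2 + 1, F = u*v, G = u^2 + 1.
Coefficients of the second fundamental form: L = 0, M = 1/sqrt(u^2 + v^2 + 1), N = 0.
Assemble K = (LN − M²)/(EG − F²) = 1/((u^2*v^2 - (u^2 + 1)*(v^2 + 1))*(u^2 + v^2 + 1)). At (u, v) = (-5, 0): K = -1/676.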